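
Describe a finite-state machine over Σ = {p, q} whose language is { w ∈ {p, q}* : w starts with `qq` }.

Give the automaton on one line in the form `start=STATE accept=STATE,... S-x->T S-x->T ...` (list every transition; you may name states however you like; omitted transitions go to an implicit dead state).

Check the first 2 symbols one by one: S0 through S1 record how many have matched `qq` so far; any wrong symbol goes to the dead state S3. After all 2 match we enter the accepting sink S2.
With 4 states:
        p   q  
>  S0   S3  S1 
   S1   S3  S2 
 * S2   S2  S2 
   S3   S3  S3 
(> = start, * = accepting)

start=S0 accept=S2 S0-p->S3 S0-q->S1 S1-p->S3 S1-q->S2 S2-p->S2 S2-q->S2 S3-p->S3 S3-q->S3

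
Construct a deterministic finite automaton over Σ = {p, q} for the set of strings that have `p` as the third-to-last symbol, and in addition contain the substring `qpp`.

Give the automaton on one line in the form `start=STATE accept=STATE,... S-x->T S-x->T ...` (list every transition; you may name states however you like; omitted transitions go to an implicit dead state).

start=s0 accept=s15,s16,s17,s18 s0-p->s1 s0-q->s2 s1-p->s3 s1-q->s4 s2-p->s5 s2-q->s6 s3-p->s7 s3-q->s8 s4-p->s9 s4-q->s10 s5-p->s11 s5-q->s12 s6-p->s13 s6-q->s14 s7-p->s7 s7-q->s8 s8-p->s9 s8-q->s10 s9-p->s11 s9-q->s12 s10-p->s13 s10-q->s14 s11-p->s15 s11-q->s16 s12-p->s9 s12-q->s10 s13-p->s11 s13-q->s12 s14-p->s13 s14-q->s14 s15-p->s15 s15-q->s16 s16-p->s17 s16-q->s18 s17-p->s11 s17-q->s19 s18-p->s20 s18-q->s21 s19-p->s17 s19-q->s18 s20-p->s11 s20-q->s19 s21-p->s20 s21-q->s21

Build one automaton per condition and run them in lockstep. The first has 15 states tracking the last 3 symbols read; the second has 4 states tracking whether and how much of `qpp` has been seen. A product state is a pair (one from each), accepting exactly when both do.
          p    q  
>  s0     s1   s2 
   s1     s3   s4 
   s2     s5   s6 
   s3     s7   s8 
   s4     s9  s10 
   s5    s11  s12 
   s6    s13  s14 
   s7     s7   s8 
   s8     s9  s10 
   s9    s11  s12 
   s10   s13  s14 
   s11   s15  s16 
   s12    s9  s10 
   s13   s11  s12 
   s14   s13  s14 
 * s15   s15  s16 
 * s16   s17  s18 
 * s17   s11  s19 
 * s18   s20  s21 
   s19   s17  s18 
   s20   s11  s19 
   s21   s20  s21 
(> = start, * = accepting)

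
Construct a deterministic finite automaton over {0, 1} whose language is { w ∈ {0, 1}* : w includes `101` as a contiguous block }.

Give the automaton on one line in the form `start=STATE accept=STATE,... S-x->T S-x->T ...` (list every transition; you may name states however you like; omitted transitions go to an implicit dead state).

Track how much of `101` has been matched so far: state s0 is no progress, s3 is the absorbing accept state reached once `101` has occurred. Intermediate states record partial matches; on a mismatch, fall back to the longest reusable overlap.
4 states suffice.
        0   1  
>  s0   s0  s1 
   s1   s2  s1 
   s2   s0  s3 
 * s3   s3  s3 
(> = start, * = accepting)

start=s0 accept=s3 s0-0->s0 s0-1->s1 s1-0->s2 s1-1->s1 s2-0->s0 s2-1->s3 s3-0->s3 s3-1->s3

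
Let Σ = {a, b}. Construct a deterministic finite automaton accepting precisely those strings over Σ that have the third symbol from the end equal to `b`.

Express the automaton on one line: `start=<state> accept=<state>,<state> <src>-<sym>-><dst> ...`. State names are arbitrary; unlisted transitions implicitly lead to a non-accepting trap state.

Because acceptance depends on a position counted from the end, the machine has to buffer the most recent 3 symbols. Make each state the string of the last up-to-3 symbols read; on input `x` shift the window left and append `x`. Accept when the buffered window has length 3 and begins with `b`.
          a    b  
>  q0     q1   q2 
   q1     q3   q4 
   q2     q5   q6 
   q3     q7   q8 
   q4     q9  q10 
   q5    q11  q12 
   q6    q13  q14 
   q7     q7   q8 
   q8     q9  q10 
   q9    q11  q12 
   q10   q13  q14 
 * q11    q7   q8 
 * q12    q9  q10 
 * q13   q11  q12 
 * q14   q13  q14 
(> = start, * = accepting)

start=q0 accept=q11,q12,q13,q14 q0-a->q1 q0-b->q2 q1-a->q3 q1-b->q4 q2-a->q5 q2-b->q6 q3-a->q7 q3-b->q8 q4-a->q9 q4-b->q10 q5-a->q11 q5-b->q12 q6-a->q13 q6-b->q14 q7-a->q7 q7-b->q8 q8-a->q9 q8-b->q10 q9-a->q11 q9-b->q12 q10-a->q13 q10-b->q14 q11-a->q7 q11-b->q8 q12-a->q9 q12-b->q10 q13-a->q11 q13-b->q12 q14-a->q13 q14-b->q14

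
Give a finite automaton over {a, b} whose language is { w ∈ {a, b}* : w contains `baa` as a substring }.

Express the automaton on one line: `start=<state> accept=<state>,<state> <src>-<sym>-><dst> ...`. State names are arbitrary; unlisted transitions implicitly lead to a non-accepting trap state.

start=S0 accept=S3 S0-a->S0 S0-b->S1 S1-a->S2 S1-b->S1 S2-a->S3 S2-b->S1 S3-a->S3 S3-b->S3

States S0..S2 record the length of the longest prefix of `baa` that matches the current input suffix. Reaching S3 means `baa` has been seen, and we stay there forever. Accept from S3.
        a   b  
>  S0   S0  S1 
   S1   S2  S1 
   S2   S3  S1 
 * S3   S3  S3 
(> = start, * = accepting)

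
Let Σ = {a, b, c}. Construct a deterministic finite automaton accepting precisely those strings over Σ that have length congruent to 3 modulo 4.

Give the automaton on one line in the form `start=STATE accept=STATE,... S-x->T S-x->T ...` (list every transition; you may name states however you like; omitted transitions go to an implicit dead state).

Only the length mod 4 matters, so use a 4-cycle: from any state, every input symbol moves to the next state, wrapping S3 back to S0. Mark S3 accepting.
A 4-state machine:
        a   b   c  
>  S0   S1  S1  S1 
   S1   S2  S2  S2 
   S2   S3  S3  S3 
 * S3   S0  S0  S0 
(> = start, * = accepting)

start=S0 accept=S3 S0-a->S1 S0-b->S1 S0-c->S1 S1-a->S2 S1-b->S2 S1-c->S2 S2-a->S3 S2-b->S3 S2-c->S3 S3-a->S0 S3-b->S0 S3-c->S0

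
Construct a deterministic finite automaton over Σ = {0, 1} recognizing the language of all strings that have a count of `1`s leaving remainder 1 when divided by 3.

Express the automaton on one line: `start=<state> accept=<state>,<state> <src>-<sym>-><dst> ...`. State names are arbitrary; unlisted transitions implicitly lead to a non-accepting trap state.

The only thing that matters is how many `1`s have appeared, reduced mod 3. Use one state per residue: q0 for 0, …, q2 for 2. Reading `1` moves to the next residue; anything else stays put. q1 is accepting.
With 3 states:
        0   1  
>  q0   q0  q1 
 * q1   q1  q2 
   q2   q2  q0 
(> = start, * = accepting)

start=q0 accept=q1 q0-0->q0 q0-1->q1 q1-0->q1 q1-1->q2 q2-0->q2 q2-1->q0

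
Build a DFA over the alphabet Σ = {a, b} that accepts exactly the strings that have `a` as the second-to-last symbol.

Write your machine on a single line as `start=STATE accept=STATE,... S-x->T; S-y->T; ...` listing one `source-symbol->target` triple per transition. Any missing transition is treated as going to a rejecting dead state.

A DFA must remember the last 2 symbols (since which symbol is second-to-last isn't known until the input ends). Use one state per possible window of the last ≤2 symbols; accept from those whose window starts with `a`.
With 7 states:
        a   b  
>  s0   s1  s2 
   s1   s3  s4 
   s2   s5  s6 
 * s3   s3  s4 
 * s4   s5  s6 
   s5   s3  s4 
   s6   s5  s6 
(> = start, * = accepting)

start=s0; accept=s3,s4; s0-a->s1; s0-b->s2; s1-a->s3; s1-b->s4; s2-a->s5; s2-b->s6; s3-a->s3; s3-b->s4; s4-a->s5; s4-b->s6; s5-a->s3; s5-b->s4; s6-a->s5; s6-b->s6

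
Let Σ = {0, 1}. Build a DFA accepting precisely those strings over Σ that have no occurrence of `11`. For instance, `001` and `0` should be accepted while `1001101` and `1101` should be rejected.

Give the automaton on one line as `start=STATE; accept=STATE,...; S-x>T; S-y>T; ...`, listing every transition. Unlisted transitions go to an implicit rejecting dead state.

Track partial matches of the forbidden pattern `11`. State s2 is a dead state reached once `11` has occurred; every other state accepts. s0 means no part of `11` is currently matched.
3 states suffice.
        0   1  
>* s0   s0  s1 
 * s1   s0  s2 
   s2   s2  s2 
(> = start, * = accepting)

start=s0; accept=s0,s1; s0-0>s0; s0-1>s1; s1-0>s0; s1-1>s2; s2-0>s2; s2-1>s2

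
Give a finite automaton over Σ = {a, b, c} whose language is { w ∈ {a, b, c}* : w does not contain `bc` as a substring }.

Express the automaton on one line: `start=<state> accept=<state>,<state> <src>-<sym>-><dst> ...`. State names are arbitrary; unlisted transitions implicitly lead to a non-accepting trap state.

start=S0 accept=S0,S1 S0-a->S0 S0-b->S1 S0-c->S0 S1-a->S0 S1-b->S1 S1-c->S2 S2-a->S2 S2-b->S2 S2-c->S2

Track partial matches of the forbidden pattern `bc`. State S2 is a dead state reached once `bc` has occurred; every other state accepts. S0 means no part of `bc` is currently matched.
A 3-state machine:
        a   b   c  
>* S0   S0  S1  S0 
 * S1   S0  S1  S2 
   S2   S2  S2  S2 
(> = start, * = accepting)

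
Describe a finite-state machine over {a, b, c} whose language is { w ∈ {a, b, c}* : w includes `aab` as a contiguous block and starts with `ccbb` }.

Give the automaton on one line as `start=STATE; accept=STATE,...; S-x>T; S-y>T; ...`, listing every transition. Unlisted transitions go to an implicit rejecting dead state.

Handle the two conditions separately and then intersect. The first has 4 states tracking whether and how much of `aab` has been seen; the second has 6 states tracking whether the input so far still matches the prefix `ccbb`. A product state is a pair (one from each), accepting exactly when both do. Minimizing collapses redundant product states.
        a   b   c  
>  q0   q1  q1  q2 
   q1   q1  q1  q1 
   q2   q1  q1  q3 
   q3   q1  q4  q1 
   q4   q1  q5  q1 
   q5   q6  q5  q5 
   q6   q7  q5  q5 
   q7   q7  q8  q5 
 * q8   q8  q8  q8 
(> = start, * = accepting)

start=q0; accept=q8; q0-a>q1; q0-b>q1; q0-c>q2; q1-a>q1; q1-b>q1; q1-c>q1; q2-a>q1; q2-b>q1; q2-c>q3; q3-a>q1; q3-b>q4; q3-c>q1; q4-a>q1; q4-b>q5; q4-c>q1; q5-a>q6; q5-b>q5; q5-c>q5; q6-a>q7; q6-b>q5; q6-c>q5; q7-a>q7; q7-b>q8; q7-c>q5; q8-a>q8; q8-b>q8; q8-c>q8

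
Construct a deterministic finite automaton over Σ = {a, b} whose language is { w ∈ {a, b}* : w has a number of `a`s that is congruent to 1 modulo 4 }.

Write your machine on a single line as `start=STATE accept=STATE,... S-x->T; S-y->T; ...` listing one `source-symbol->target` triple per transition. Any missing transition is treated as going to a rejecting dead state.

The only thing that matters is how many `a`s have appeared, reduced mod 4. Use one state per residue: s0 for 0, …, s3 for 3. Reading `a` moves to the next residue; anything else stays put. s1 is accepting.
A 4-state machine:
        a   b  
>  s0   s1  s0 
 * s1   s2  s1 
   s2   s3  s2 
   s3   s0  s3 
(> = start, * = accepting)

start=s0; accept=s1; s0-a->s1; s0-b->s0; s1-a->s2; s1-b->s1; s2-a->s3; s2-b->s2; s3-a->s0; s3-b->s3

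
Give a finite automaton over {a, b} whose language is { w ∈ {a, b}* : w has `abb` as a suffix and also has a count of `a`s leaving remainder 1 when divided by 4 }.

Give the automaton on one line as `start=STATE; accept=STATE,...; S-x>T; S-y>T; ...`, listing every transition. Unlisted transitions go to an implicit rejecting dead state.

start=q0; accept=q6; q0-a>q1; q0-b>q0; q1-a>q2; q1-b>q3; q2-a>q4; q2-b>q5; q3-a>q2; q3-b>q6; q4-a>q7; q4-b>q8; q5-a>q4; q5-b>q9; q6-a>q2; q6-b>q10; q7-a>q1; q7-b>q11; q8-a>q7; q8-b>q12; q9-a>q4; q9-b>q13; q10-a>q2; q10-b>q10; q11-a>q1; q11-b>q14; q12-a>q7; q12-b>q15; q13-a>q4; q13-b>q13; q14-a>q1; q14-b>q0; q15-a>q7; q15-b>q15

Build one automaton per condition and run them in lockstep. The first has 4 states tracking how much of the suffix `abb` has currently been matched; the second has 4 states tracking the count of `a`s modulo 4. A product state is a pair (one from each), accepting exactly when both do.
A 16-state machine:
          a    b  
>  q0     q1   q0 
   q1     q2   q3 
   q2     q4   q5 
   q3     q2   q6 
   q4     q7   q8 
   q5     q4   q9 
 * q6     q2  q10 
   q7     q1  q11 
   q8     q7  q12 
   q9     q4  q13 
   q10    q2  q10 
   q11    q1  q14 
   q12    q7  q15 
   q13    q4  q13 
   q14    q1   q0 
   q15    q7  q15 
(> = start, * = accepting)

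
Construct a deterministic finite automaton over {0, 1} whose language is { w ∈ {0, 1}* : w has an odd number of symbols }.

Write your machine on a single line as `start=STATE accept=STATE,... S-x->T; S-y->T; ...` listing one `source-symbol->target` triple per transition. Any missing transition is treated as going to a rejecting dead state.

Count input length modulo 2: every symbol advances one step around the cycle s0 → s1 → s0. Accept at s1.
A 2-state machine:
        0   1  
>  s0   s1  s1 
 * s1   s0  s0 
(> = start, * = accepting)

start=s0; accept=s1; s0-0->s1; s0-1->s1; s1-0->s0; s1-1->s0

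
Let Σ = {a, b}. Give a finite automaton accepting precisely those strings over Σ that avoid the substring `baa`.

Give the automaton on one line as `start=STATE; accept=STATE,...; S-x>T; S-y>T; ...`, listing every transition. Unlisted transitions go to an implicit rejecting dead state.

Track partial matches of the forbidden pattern `baa`. State q3 is a dead state reached once `baa` has occurred; every other state accepts. q0 means no part of `baa` is currently matched.
A 4-state machine:
        a   b  
>* q0   q0  q1 
 * q1   q2  q1 
 * q2   q3  q1 
   q3   q3  q3 
(> = start, * = accepting)

start=q0; accept=q0,q1,q2; q0-a>q0; q0-b>q1; q1-a>q2; q1-b>q1; q2-a>q3; q2-b>q1; q3-a>q3; q3-b>q3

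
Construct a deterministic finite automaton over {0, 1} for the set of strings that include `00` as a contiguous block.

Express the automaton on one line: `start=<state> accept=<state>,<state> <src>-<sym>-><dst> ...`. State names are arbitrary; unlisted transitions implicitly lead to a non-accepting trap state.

start=S0 accept=S2 S0-0->S1 S0-1->S0 S1-0->S2 S1-1->S0 S2-0->S2 S2-1->S2

Track how much of `00` has been matched so far: state S0 is no progress, S2 is the absorbing accept state reached once `00` has occurred. Intermediate states record partial matches; on a mismatch, fall back to the longest reusable overlap.
        0   1  
>  S0   S1  S0 
   S1   S2  S0 
 * S2   S2  S2 
(> = start, * = accepting)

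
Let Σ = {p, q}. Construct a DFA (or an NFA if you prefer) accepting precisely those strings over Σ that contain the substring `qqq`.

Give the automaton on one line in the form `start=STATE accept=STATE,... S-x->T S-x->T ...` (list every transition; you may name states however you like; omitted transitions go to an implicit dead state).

start=s0 accept=s3 s0-p->s0 s0-q->s1 s1-p->s0 s1-q->s2 s2-p->s0 s2-q->s3 s3-p->s3 s3-q->s3

Track how much of `qqq` has been matched so far: state s0 is no progress, s3 is the absorbing accept state reached once `qqq` has occurred. Intermediate states record partial matches; on a mismatch, fall back to the longest reusable overlap.
4 states suffice.
        p   q  
>  s0   s0  s1 
   s1   s0  s2 
   s2   s0  s3 
 * s3   s3  s3 
(> = start, * = accepting)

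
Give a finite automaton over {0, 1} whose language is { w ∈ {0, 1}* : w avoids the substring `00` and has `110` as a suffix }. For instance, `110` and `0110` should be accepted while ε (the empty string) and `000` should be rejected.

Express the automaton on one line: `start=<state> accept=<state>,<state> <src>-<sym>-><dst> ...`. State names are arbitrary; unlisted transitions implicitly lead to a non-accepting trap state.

Handle the two conditions separately and then intersect. One (3 states) tracks partial matches of the forbidden pattern `00`; the other (4 states) tracks how much of the suffix `110` has currently been matched. Each combined state is a pair, one component from each; accept when both components accept. After merging equivalent states the machine shrinks.
        0   1  
>  S0   S1  S2 
   S1   S3  S2 
   S2   S1  S4 
   S3   S3  S3 
   S4   S5  S4 
 * S5   S3  S2 
(> = start, * = accepting)

start=S0 accept=S5 S0-0->S1 S0-1->S2 S1-0->S3 S1-1->S2 S2-0->S1 S2-1->S4 S3-0->S3 S3-1->S3 S4-0->S5 S4-1->S4 S5-0->S3 S5-1->S2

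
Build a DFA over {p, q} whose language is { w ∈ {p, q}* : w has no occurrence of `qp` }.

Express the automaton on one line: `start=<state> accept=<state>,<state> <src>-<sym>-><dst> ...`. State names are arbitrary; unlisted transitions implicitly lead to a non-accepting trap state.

start=A accept=A,B A-p->A A-q->B B-p->C B-q->B C-p->C C-q->C

Track partial matches of the forbidden pattern `qp`. State C is a dead state reached once `qp` has occurred; every other state accepts. A means no part of `qp` is currently matched.
       p  q 
>* A   A  B 
 * B   C  B 
   C   C  C 
(> = start, * = accepting)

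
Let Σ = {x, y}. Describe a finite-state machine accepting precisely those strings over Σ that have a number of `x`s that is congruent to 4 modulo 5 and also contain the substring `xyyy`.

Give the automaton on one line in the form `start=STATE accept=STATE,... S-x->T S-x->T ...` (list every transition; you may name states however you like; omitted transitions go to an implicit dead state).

start=S0 accept=S19 S0-x->S1 S0-y->S0 S1-x->S2 S1-y->S3 S2-x->S4 S2-y->S5 S3-x->S2 S3-y->S6 S4-x->S7 S4-y->S8 S5-x->S4 S5-y->S9 S6-x->S2 S6-y->S10 S7-x->S11 S7-y->S12 S8-x->S7 S8-y->S13 S9-x->S4 S9-y->S14 S10-x->S14 S10-y->S10 S11-x->S1 S11-y->S15 S12-x->S11 S12-y->S16 S13-x->S7 S13-y->S17 S14-x->S17 S14-y->S14 S15-x->S1 S15-y->S18 S16-x->S11 S16-y->S19 S17-x->S19 S17-y->S17 S18-x->S1 S18-y->S20 S19-x->S20 S19-y->S19 S20-x->S10 S20-y->S20

Handle the two conditions separately and then intersect. One (5 states) tracks the count of `x`s modulo 5; the other (5 states) tracks whether and how much of `xyyy` has been seen. Each combined state is a pair, one component from each; accept when both components accept.
A 21-state machine:
          x    y  
>  S0     S1   S0 
   S1     S2   S3 
   S2     S4   S5 
   S3     S2   S6 
   S4     S7   S8 
   S5     S4   S9 
   S6     S2  S10 
   S7    S11  S12 
   S8     S7  S13 
   S9     S4  S14 
   S10   S14  S10 
   S11    S1  S15 
   S12   S11  S16 
   S13    S7  S17 
   S14   S17  S14 
   S15    S1  S18 
   S16   S11  S19 
   S17   S19  S17 
   S18    S1  S20 
 * S19   S20  S19 
   S20   S10  S20 
(> = start, * = accepting)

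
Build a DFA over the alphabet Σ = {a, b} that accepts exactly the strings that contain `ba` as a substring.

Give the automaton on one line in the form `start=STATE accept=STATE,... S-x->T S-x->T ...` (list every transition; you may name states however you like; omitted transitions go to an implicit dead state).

start=q0 accept=q2 q0-a->q0 q0-b->q1 q1-a->q2 q1-b->q1 q2-a->q2 q2-b->q2

Track how much of `ba` has been matched so far: state q0 is no progress, q2 is the absorbing accept state reached once `ba` has occurred. Intermediate states record partial matches; on a mismatch, fall back to the longest reusable overlap.
        a   b  
>  q0   q0  q1 
   q1   q2  q1 
 * q2   q2  q2 
(> = start, * = accepting)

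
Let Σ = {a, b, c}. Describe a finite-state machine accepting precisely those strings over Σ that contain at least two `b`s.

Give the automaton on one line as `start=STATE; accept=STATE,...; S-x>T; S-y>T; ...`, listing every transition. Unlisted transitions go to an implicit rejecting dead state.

start=q0; accept=q2,q3; q0-a>q0; q0-b>q1; q0-c>q0; q1-a>q1; q1-b>q2; q1-c>q1; q2-a>q2; q2-b>q3; q2-c>q2; q3-a>q3; q3-b>q3; q3-c>q3

Only the number of `b`s matters, and only up to 3. Make a chain q0 → q1 → q2 → q3 advanced by each `b` (with q3 absorbing); every other symbol self-loops. The accepting set is {q2, q3}.
4 states suffice.
        a   b   c  
>  q0   q0  q1  q0 
   q1   q1  q2  q1 
 * q2   q2  q3  q2 
 * q3   q3  q3  q3 
(> = start, * = accepting)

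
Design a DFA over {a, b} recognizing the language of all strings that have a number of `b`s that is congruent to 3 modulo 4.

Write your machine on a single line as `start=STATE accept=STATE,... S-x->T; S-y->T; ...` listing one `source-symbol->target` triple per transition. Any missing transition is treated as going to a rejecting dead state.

start=S0; accept=S3; S0-a->S0; S0-b->S1; S1-a->S1; S1-b->S2; S2-a->S2; S2-b->S3; S3-a->S3; S3-b->S0

The only thing that matters is how many `b`s have appeared, reduced mod 4. Use one state per residue: S0 for 0, …, S3 for 3. Reading `b` moves to the next residue; anything else stays put. S3 is accepting.
A 4-state machine:
        a   b  
>  S0   S0  S1 
   S1   S1  S2 
   S2   S2  S3 
 * S3   S3  S0 
(> = start, * = accepting)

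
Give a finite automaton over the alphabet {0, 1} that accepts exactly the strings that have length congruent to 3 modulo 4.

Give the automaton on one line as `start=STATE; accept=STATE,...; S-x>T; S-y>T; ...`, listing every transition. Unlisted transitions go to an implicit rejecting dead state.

start=q0; accept=q3; q0-0>q1; q0-1>q1; q1-0>q2; q1-1>q2; q2-0>q3; q2-1>q3; q3-0>q0; q3-1>q0

Count input length modulo 4: every symbol advances one step around the cycle q0 → q1 → q2 → q3 → q0. Accept at q3.
A 4-state machine:
        0   1  
>  q0   q1  q1 
   q1   q2  q2 
   q2   q3  q3 
 * q3   q0  q0 
(> = start, * = accepting)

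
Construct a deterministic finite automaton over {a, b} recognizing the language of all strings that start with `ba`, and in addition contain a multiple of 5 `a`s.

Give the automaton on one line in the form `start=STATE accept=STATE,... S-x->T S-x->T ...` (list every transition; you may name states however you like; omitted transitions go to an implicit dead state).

start=q0 accept=q7 q0-a->q1 q0-b->q2 q1-a->q1 q1-b->q1 q2-a->q3 q2-b->q1 q3-a->q4 q3-b->q3 q4-a->q5 q4-b->q4 q5-a->q6 q5-b->q5 q6-a->q7 q6-b->q6 q7-a->q3 q7-b->q7

Run two small machines in parallel and take their product. One (4 states) tracks whether the input so far still matches the prefix `ba`; the other (5 states) tracks the count of `a`s modulo 5. Each combined state is a pair, one component from each; accept when both components accept. After merging equivalent states the machine shrinks.
With 8 states:
        a   b  
>  q0   q1  q2 
   q1   q1  q1 
   q2   q3  q1 
   q3   q4  q3 
   q4   q5  q4 
   q5   q6  q5 
   q6   q7  q6 
 * q7   q3  q7 
(> = start, * = accepting)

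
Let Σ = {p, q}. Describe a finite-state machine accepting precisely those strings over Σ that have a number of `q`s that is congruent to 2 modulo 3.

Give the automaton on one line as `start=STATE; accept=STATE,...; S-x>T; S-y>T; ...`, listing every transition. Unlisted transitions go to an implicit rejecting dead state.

start=A; accept=C; A-p>A; A-q>B; B-p>B; B-q>C; C-p>C; C-q>A

The only thing that matters is how many `q`s have appeared, reduced mod 3. Use one state per residue: A for 0, …, C for 2. Reading `q` moves to the next residue; anything else stays put. C is accepting.
3 states suffice.
       p  q 
>  A   A  B 
   B   B  C 
 * C   C  A 
(> = start, * = accepting)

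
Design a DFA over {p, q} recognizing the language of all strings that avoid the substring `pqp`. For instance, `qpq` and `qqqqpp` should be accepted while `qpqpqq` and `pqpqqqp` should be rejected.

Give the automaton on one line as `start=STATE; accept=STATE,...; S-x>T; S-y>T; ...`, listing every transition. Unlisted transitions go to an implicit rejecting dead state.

start=s0; accept=s0,s1,s2; s0-p>s1; s0-q>s0; s1-p>s1; s1-q>s2; s2-p>s3; s2-q>s0; s3-p>s3; s3-q>s3

Track partial matches of the forbidden pattern `pqp`. State s3 is a dead state reached once `pqp` has occurred; every other state accepts. s0 means no part of `pqp` is currently matched.
A 4-state machine:
        p   q  
>* s0   s1  s0 
 * s1   s1  s2 
 * s2   s3  s0 
   s3   s3  s3 
(> = start, * = accepting)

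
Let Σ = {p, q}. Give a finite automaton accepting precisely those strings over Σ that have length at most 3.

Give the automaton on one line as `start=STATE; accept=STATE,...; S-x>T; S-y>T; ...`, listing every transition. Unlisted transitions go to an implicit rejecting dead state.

start=s0; accept=s0,s1,s2,s3; s0-p>s1; s0-q>s1; s1-p>s2; s1-q>s2; s2-p>s3; s2-q>s3; s3-p>s4; s3-q>s4; s4-p>s4; s4-q>s4

Count input length up to 4: every symbol moves from s0 toward s4, which means 'more than 3' and absorbs. Accept from {s0, s1, s2, s3}.
A 5-state machine:
        p   q  
>* s0   s1  s1 
 * s1   s2  s2 
 * s2   s3  s3 
 * s3   s4  s4 
   s4   s4  s4 
(> = start, * = accepting)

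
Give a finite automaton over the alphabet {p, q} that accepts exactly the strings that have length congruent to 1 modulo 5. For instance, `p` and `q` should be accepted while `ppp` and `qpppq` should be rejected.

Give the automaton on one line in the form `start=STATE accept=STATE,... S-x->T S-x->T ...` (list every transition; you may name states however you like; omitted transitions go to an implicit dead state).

start=A accept=B A-p->B A-q->B B-p->C B-q->C C-p->D C-q->D D-p->E D-q->E E-p->A E-q->A

Only the length mod 5 matters, so use a 5-cycle: from any state, every input symbol moves to the next state, wrapping E back to A. Mark B accepting.
With 5 states:
       p  q 
>  A   B  B 
 * B   C  C 
   C   D  D 
   D   E  E 
   E   A  A 
(> = start, * = accepting)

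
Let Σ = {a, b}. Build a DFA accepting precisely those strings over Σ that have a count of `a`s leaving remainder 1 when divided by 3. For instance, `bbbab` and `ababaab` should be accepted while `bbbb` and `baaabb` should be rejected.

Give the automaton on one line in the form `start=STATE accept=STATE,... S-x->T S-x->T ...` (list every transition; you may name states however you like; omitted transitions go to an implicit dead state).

start=s0 accept=s1 s0-a->s1 s0-b->s0 s1-a->s2 s1-b->s1 s2-a->s0 s2-b->s2

Keep the running count of `a`s modulo 3: each `a` advances along the cycle s0 → s1 → s2 → s0 while other symbols loop. Accept at s1.
A 3-state machine:
        a   b  
>  s0   s1  s0 
 * s1   s2  s1 
   s2   s0  s2 
(> = start, * = accepting)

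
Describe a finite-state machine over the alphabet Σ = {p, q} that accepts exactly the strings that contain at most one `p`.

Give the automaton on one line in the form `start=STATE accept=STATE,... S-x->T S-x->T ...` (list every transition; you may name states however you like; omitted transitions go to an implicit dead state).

Count `p`s, saturating at 2: state S0 means no `p` yet, S1 means one `p` seen, S2 means more than one. Each `p` increments (capped at S2); other symbols loop. Accept from {S0, S1}.
        p   q  
>* S0   S1  S0 
 * S1   S2  S1 
   S2   S2  S2 
(> = start, * = accepting)

start=S0 accept=S0,S1 S0-p->S1 S0-q->S0 S1-p->S2 S1-q->S1 S2-p->S2 S2-q->S2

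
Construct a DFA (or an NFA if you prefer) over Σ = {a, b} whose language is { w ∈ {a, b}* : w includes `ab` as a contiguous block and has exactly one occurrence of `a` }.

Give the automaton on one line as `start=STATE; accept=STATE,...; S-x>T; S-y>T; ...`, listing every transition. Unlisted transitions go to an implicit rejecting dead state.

start=q0; accept=q3; q0-a>q1; q0-b>q0; q1-a>q2; q1-b>q3; q2-a>q2; q2-b>q2; q3-a>q2; q3-b>q3

Run two small machines in parallel and take their product. One (3 states) tracks whether and how much of `ab` has been seen; the other (3 states) tracks the count of `a`s, saturating at 2. Each combined state is a pair, one component from each; accept when both components accept. After merging equivalent states the machine shrinks.
A 4-state machine:
        a   b  
>  q0   q1  q0 
   q1   q2  q3 
   q2   q2  q2 
 * q3   q2  q3 
(> = start, * = accepting)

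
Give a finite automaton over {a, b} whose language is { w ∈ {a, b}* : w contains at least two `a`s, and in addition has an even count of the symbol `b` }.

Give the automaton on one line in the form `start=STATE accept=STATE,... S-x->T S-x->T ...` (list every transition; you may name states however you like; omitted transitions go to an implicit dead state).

start=q0 accept=q3 q0-a->q1 q0-b->q2 q1-a->q3 q1-b->q4 q2-a->q4 q2-b->q0 q3-a->q3 q3-b->q5 q4-a->q5 q4-b->q1 q5-a->q5 q5-b->q3

Run two small machines in parallel and take their product. One (4 states) tracks the count of `a`s, saturating at 3; the other (2 states) tracks the count of `b`s modulo 2. Each combined state is a pair, one component from each; accept when both components accept. Minimizing collapses redundant product states.
With 6 states:
        a   b  
>  q0   q1  q2 
   q1   q3  q4 
   q2   q4  q0 
 * q3   q3  q5 
   q4   q5  q1 
   q5   q5  q3 
(> = start, * = accepting)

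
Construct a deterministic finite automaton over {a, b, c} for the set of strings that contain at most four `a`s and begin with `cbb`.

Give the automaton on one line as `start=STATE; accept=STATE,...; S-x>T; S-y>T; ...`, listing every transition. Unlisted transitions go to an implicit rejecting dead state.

start=q0; accept=q7,q9,q11,q12,q13; q0-a>q1; q0-b>q2; q0-c>q3; q1-a>q4; q1-b>q1; q1-c>q1; q2-a>q1; q2-b>q2; q2-c>q2; q3-a>q1; q3-b>q5; q3-c>q2; q4-a>q6; q4-b>q4; q4-c>q4; q5-a>q1; q5-b>q7; q5-c>q2; q6-a>q8; q6-b>q6; q6-c>q6; q7-a>q9; q7-b>q7; q7-c>q7; q8-a>q10; q8-b>q8; q8-c>q8; q9-a>q11; q9-b>q9; q9-c>q9; q10-a>q10; q10-b>q10; q10-c>q10; q11-a>q12; q11-b>q11; q11-c>q11; q12-a>q13; q12-b>q12; q12-c>q12; q13-a>q14; q13-b>q13; q13-c>q13; q14-a>q14; q14-b>q14; q14-c>q14

Build one automaton per condition and run them in lockstep. One (6 states) tracks the count of `a`s, saturating at 5; the other (5 states) tracks whether the input so far still matches the prefix `cbb`. Each combined state is a pair, one component from each; accept when both components accept.
With 15 states:
          a    b    c  
>  q0     q1   q2   q3 
   q1     q4   q1   q1 
   q2     q1   q2   q2 
   q3     q1   q5   q2 
   q4     q6   q4   q4 
   q5     q1   q7   q2 
   q6     q8   q6   q6 
 * q7     q9   q7   q7 
   q8    q10   q8   q8 
 * q9    q11   q9   q9 
   q10   q10  q10  q10 
 * q11   q12  q11  q11 
 * q12   q13  q12  q12 
 * q13   q14  q13  q13 
   q14   q14  q14  q14 
(> = start, * = accepting)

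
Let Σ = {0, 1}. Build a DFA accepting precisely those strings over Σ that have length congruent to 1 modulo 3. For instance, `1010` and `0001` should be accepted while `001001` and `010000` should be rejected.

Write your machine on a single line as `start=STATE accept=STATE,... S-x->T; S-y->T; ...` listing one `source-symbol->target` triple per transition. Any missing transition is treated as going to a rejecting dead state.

Count input length modulo 3: every symbol advances one step around the cycle q0 → q1 → q2 → q0. Accept at q1.
3 states suffice.
        0   1  
>  q0   q1  q1 
 * q1   q2  q2 
   q2   q0  q0 
(> = start, * = accepting)

start=q0; accept=q1; q0-0->q1; q0-1->q1; q1-0->q2; q1-1->q2; q2-0->q0; q2-1->q0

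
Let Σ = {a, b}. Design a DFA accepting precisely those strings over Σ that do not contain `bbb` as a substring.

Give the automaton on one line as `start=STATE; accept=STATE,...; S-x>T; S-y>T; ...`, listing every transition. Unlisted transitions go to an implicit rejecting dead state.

This is the complement of 'contains `bbb`'. Use the same substring-matching states — q0 through q3 holding how much of `bbb` has just been matched — but flip the accepting set: everything except the trap q3 accepts.
A 4-state machine:
        a   b  
>* q0   q0  q1 
 * q1   q0  q2 
 * q2   q0  q3 
   q3   q3  q3 
(> = start, * = accepting)

start=q0; accept=q0,q1,q2; q0-a>q0; q0-b>q1; q1-a>q0; q1-b>q2; q2-a>q0; q2-b>q3; q3-a>q3; q3-b>q3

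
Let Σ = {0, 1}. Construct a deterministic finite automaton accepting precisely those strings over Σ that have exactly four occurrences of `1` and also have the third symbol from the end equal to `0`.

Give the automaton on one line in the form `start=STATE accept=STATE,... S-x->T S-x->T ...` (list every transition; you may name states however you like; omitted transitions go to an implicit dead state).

Build one automaton per condition and run them in lockstep. The first has 6 states tracking the count of `1`s, saturating at 5; the second has 15 states tracking the last 3 symbols read. A product state is a pair (one from each), accepting exactly when both do. After merging equivalent states the machine shrinks.
A 17-state machine:
          0    1  
>  q0     q0   q1 
   q1     q1   q2 
   q2     q3   q4 
   q3     q3   q5 
   q4     q6   q7 
   q5     q6   q8 
   q6     q9  q10 
   q7    q11  q12 
 * q8    q11  q12 
   q9     q9  q13 
   q10   q14  q12 
   q11   q15  q12 
   q12   q12  q12 
 * q13   q14  q12 
 * q14   q15  q12 
   q15   q16  q12 
 * q16   q16  q12 
(> = start, * = accepting)

start=q0 accept=q8,q13,q14,q16 q0-0->q0 q0-1->q1 q1-0->q1 q1-1->q2 q2-0->q3 q2-1->q4 q3-0->q3 q3-1->q5 q4-0->q6 q4-1->q7 q5-0->q6 q5-1->q8 q6-0->q9 q6-1->q10 q7-0->q11 q7-1->q12 q8-0->q11 q8-1->q12 q9-0->q9 q9-1->q13 q10-0->q14 q10-1->q12 q11-0->q15 q11-1->q12 q12-0->q12 q12-1->q12 q13-0->q14 q13-1->q12 q14-0->q15 q14-1->q12 q15-0->q16 q15-1->q12 q16-0->q16 q16-1->q12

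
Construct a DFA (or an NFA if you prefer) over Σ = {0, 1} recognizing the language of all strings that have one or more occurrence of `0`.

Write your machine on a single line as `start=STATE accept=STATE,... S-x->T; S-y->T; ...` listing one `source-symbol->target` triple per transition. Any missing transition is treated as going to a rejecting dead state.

start=s0; accept=s1,s2; s0-0->s1; s0-1->s0; s1-0->s2; s1-1->s1; s2-0->s2; s2-1->s2

Count `0`s, saturating at 2: state s0 means no `0` yet, s1 means one `0` seen, s2 means more than one. Each `0` increments (capped at s2); other symbols loop. Accept from {s1, s2}.
        0   1  
>  s0   s1  s0 
 * s1   s2  s1 
 * s2   s2  s2 
(> = start, * = accepting)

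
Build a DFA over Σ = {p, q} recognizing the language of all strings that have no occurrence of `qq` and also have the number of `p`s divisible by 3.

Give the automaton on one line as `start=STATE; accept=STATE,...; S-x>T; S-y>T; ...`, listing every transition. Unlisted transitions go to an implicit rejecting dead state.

Handle the two conditions separately and then intersect. The first has 3 states tracking partial matches of the forbidden pattern `qq`; the second has 3 states tracking the count of `p`s modulo 3. A product state is a pair (one from each), accepting exactly when both do. Equivalent product states are then merged.
        p   q  
>* s0   s1  s2 
   s1   s3  s4 
 * s2   s1  s5 
   s3   s0  s6 
   s4   s3  s5 
   s5   s5  s5 
   s6   s0  s5 
(> = start, * = accepting)

start=s0; accept=s0,s2; s0-p>s1; s0-q>s2; s1-p>s3; s1-q>s4; s2-p>s1; s2-q>s5; s3-p>s0; s3-q>s6; s4-p>s3; s4-q>s5; s5-p>s5; s5-q>s5; s6-p>s0; s6-q>s5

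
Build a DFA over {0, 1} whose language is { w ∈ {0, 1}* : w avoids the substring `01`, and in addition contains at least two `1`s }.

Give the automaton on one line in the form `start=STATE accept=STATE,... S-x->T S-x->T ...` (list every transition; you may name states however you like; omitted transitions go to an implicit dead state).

Handle the two conditions separately and then intersect. The first has 3 states tracking partial matches of the forbidden pattern `01`; the second has 4 states tracking the count of `1`s, saturating at 3. A product state is a pair (one from each), accepting exactly when both do.
With 11 states:
          0    1  
>  q0     q1   q2 
   q1     q1   q3 
   q2     q4   q5 
   q3     q3   q6 
   q4     q4   q6 
 * q5     q7   q8 
   q6     q6   q9 
 * q7     q7   q9 
 * q8    q10   q8 
   q9     q9   q9 
 * q10   q10   q9 
(> = start, * = accepting)

start=q0 accept=q5,q7,q8,q10 q0-0->q1 q0-1->q2 q1-0->q1 q1-1->q3 q2-0->q4 q2-1->q5 q3-0->q3 q3-1->q6 q4-0->q4 q4-1->q6 q5-0->q7 q5-1->q8 q6-0->q6 q6-1->q9 q7-0->q7 q7-1->q9 q8-0->q10 q8-1->q8 q9-0->q9 q9-1->q9 q10-0->q10 q10-1->q9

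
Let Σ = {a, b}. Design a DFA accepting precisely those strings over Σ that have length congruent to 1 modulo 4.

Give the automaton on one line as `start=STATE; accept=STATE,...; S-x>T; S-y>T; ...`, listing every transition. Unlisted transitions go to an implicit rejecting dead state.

start=q0; accept=q1; q0-a>q1; q0-b>q1; q1-a>q2; q1-b>q2; q2-a>q3; q2-b>q3; q3-a>q0; q3-b>q0

Only the length mod 4 matters, so use a 4-cycle: from any state, every input symbol moves to the next state, wrapping q3 back to q0. Mark q1 accepting.
        a   b  
>  q0   q1  q1 
 * q1   q2  q2 
   q2   q3  q3 
   q3   q0  q0 
(> = start, * = accepting)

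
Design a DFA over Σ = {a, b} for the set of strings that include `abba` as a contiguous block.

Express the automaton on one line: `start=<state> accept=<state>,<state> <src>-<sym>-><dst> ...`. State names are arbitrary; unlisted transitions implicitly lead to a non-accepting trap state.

Track how much of `abba` has been matched so far: state q0 is no progress, q4 is the absorbing accept state reached once `abba` has occurred. Intermediate states record partial matches; on a mismatch, fall back to the longest reusable overlap.
A 5-state machine:
        a   b  
>  q0   q1  q0 
   q1   q1  q2 
   q2   q1  q3 
   q3   q4  q0 
 * q4   q4  q4 
(> = start, * = accepting)

start=q0 accept=q4 q0-a->q1 q0-b->q0 q1-a->q1 q1-b->q2 q2-a->q1 q2-b->q3 q3-a->q4 q3-b->q0 q4-a->q4 q4-b->q4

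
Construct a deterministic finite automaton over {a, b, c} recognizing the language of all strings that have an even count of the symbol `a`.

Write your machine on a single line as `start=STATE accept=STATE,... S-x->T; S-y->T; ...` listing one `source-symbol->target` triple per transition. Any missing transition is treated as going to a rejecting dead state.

The only thing that matters is how many `a`s have appeared, reduced mod 2. Use one state per residue: S0 for 0, …, S1 for 1. Reading `a` moves to the next residue; anything else stays put. S0 is accepting.
A 2-state machine:
        a   b   c  
>* S0   S1  S0  S0 
   S1   S0  S1  S1 
(> = start, * = accepting)

start=S0; accept=S0; S0-a->S1; S0-b->S0; S0-c->S0; S1-a->S0; S1-b->S1; S1-c->S1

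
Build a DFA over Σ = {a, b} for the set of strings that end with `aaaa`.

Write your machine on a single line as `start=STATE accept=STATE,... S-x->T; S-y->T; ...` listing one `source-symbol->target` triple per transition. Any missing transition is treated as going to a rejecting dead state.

start=s0; accept=s4; s0-a->s1; s0-b->s0; s1-a->s2; s1-b->s0; s2-a->s3; s2-b->s0; s3-a->s4; s3-b->s0; s4-a->s4; s4-b->s0

Let each state record the length of the longest suffix of the input read so far that is also a prefix of `aaaa`. s1 means the last symbol is `a`; s2 means the last 2 symbols are `aa`; s3 means the last 3 symbols are `aaa`; s4 means the last 4 symbols are `aaaa`. Accept only at s4, where the string currently ends in `aaaa`.
A 5-state machine:
        a   b  
>  s0   s1  s0 
   s1   s2  s0 
   s2   s3  s0 
   s3   s4  s0 
 * s4   s4  s0 
(> = start, * = accepting)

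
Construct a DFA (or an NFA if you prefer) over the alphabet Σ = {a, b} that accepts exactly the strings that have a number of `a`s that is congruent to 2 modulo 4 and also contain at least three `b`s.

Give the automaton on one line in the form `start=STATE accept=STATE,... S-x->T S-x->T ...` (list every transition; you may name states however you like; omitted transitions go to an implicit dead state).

start=q0 accept=q15,q18 q0-a->q1 q0-b->q2 q1-a->q3 q1-b->q4 q2-a->q4 q2-b->q5 q3-a->q6 q3-b->q7 q4-a->q7 q4-b->q8 q5-a->q8 q5-b->q9 q6-a->q0 q6-b->q10 q7-a->q10 q7-b->q11 q8-a->q11 q8-b->q12 q9-a->q12 q9-b->q13 q10-a->q2 q10-b->q14 q11-a->q14 q11-b->q15 q12-a->q15 q12-b->q16 q13-a->q16 q13-b->q13 q14-a->q5 q14-b->q17 q15-a->q17 q15-b->q18 q16-a->q18 q16-b->q16 q17-a->q9 q17-b->q19 q18-a->q19 q18-b->q18 q19-a->q13 q19-b->q19

Build one automaton per condition and run them in lockstep. The first has 4 states tracking the count of `a`s modulo 4; the second has 5 states tracking the count of `b`s, saturating at 4. A product state is a pair (one from each), accepting exactly when both do.
With 20 states:
          a    b  
>  q0     q1   q2 
   q1     q3   q4 
   q2     q4   q5 
   q3     q6   q7 
   q4     q7   q8 
   q5     q8   q9 
   q6     q0  q10 
   q7    q10  q11 
   q8    q11  q12 
   q9    q12  q13 
   q10    q2  q14 
   q11   q14  q15 
   q12   q15  q16 
   q13   q16  q13 
   q14    q5  q17 
 * q15   q17  q18 
   q16   q18  q16 
   q17    q9  q19 
 * q18   q19  q18 
   q19   q13  q19 
(> = start, * = accepting)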